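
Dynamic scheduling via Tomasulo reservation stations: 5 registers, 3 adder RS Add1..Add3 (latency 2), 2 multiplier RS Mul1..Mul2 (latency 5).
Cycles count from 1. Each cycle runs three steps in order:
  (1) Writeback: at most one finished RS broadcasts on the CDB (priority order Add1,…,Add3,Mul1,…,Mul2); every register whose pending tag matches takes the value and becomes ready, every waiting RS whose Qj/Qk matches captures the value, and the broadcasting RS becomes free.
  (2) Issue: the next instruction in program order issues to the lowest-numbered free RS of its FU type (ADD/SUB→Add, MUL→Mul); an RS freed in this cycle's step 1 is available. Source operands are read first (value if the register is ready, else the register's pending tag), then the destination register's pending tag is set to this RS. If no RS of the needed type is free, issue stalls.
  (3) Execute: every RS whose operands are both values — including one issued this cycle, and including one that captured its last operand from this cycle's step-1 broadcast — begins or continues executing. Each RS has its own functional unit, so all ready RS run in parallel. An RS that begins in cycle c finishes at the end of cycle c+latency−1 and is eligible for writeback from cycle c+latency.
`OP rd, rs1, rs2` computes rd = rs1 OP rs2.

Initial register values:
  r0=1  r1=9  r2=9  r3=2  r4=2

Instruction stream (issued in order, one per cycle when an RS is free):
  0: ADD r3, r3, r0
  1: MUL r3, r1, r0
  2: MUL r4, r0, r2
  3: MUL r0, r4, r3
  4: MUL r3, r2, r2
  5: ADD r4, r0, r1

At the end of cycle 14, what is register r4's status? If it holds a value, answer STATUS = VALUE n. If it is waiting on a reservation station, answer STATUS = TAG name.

STATUS = TAG Add1

  c1: issue ADD r3<-Add1  regs: r0:1,r1:9,r2:9,r3:Add1,r4:2
  c2: issue MUL r3<-Mul1  regs: r0:1,r1:9,r2:9,r3:Mul1,r4:2
  c3: CDB Add1=3; issue MUL r4<-Mul2  regs: r0:1,r1:9,r2:9,r3:Mul1,r4:Mul2
  c4: stall  regs: r0:1,r1:9,r2:9,r3:Mul1,r4:Mul2
  c5: stall  regs: r0:1,r1:9,r2:9,r3:Mul1,r4:Mul2
  c6: stall  regs: r0:1,r1:9,r2:9,r3:Mul1,r4:Mul2
  c7: CDB Mul1=9; issue MUL r0<-Mul1  regs: r0:Mul1,r1:9,r2:9,r3:9,r4:Mul2
  c8: CDB Mul2=9; issue MUL r3<-Mul2  regs: r0:Mul1,r1:9,r2:9,r3:Mul2,r4:9
  c9: issue ADD r4<-Add1  regs: r0:Mul1,r1:9,r2:9,r3:Mul2,r4:Add1
  c10: -  regs: r0:Mul1,r1:9,r2:9,r3:Mul2,r4:Add1
  c11: -  regs: r0:Mul1,r1:9,r2:9,r3:Mul2,r4:Add1
  c12: -  regs: r0:Mul1,r1:9,r2:9,r3:Mul2,r4:Add1
  c13: CDB Mul1=81  regs: r0:81,r1:9,r2:9,r3:Mul2,r4:Add1
  c14: CDB Mul2=81  regs: r0:81,r1:9,r2:9,r3:81,r4:Add1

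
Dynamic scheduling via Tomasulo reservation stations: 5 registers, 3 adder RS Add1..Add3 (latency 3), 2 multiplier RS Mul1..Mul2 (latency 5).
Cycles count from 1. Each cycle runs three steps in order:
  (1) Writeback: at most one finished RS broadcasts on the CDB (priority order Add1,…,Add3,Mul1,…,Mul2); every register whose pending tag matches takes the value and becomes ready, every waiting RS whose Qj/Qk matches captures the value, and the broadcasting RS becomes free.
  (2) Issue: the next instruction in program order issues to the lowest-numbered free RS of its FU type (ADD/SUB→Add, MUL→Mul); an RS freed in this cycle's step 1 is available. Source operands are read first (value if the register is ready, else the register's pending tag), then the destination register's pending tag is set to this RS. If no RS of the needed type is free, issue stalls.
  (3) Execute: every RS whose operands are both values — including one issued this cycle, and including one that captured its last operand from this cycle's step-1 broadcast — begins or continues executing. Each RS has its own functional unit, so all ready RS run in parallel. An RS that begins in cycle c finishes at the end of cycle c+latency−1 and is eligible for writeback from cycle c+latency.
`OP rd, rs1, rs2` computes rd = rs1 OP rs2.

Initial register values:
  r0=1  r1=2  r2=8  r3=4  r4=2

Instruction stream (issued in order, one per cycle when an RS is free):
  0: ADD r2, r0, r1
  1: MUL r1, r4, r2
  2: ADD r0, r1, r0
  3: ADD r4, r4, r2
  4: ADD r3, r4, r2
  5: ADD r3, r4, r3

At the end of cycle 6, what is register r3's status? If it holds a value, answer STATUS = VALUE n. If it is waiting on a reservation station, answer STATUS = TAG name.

STATUS = TAG Add3

c1: issue ADD r2<-Add1 | r0:1,r1:2,r2:Add1,r3:4,r4:2
c2: issue MUL r1<-Mul1 | r0:1,r1:Mul1,r2:Add1,r3:4,r4:2
c3: issue ADD r0<-Add2 | r0:Add2,r1:Mul1,r2:Add1,r3:4,r4:2
c4: CDB Add1=3; issue ADD r4<-Add1 | r0:Add2,r1:Mul1,r2:3,r3:4,r4:Add1
c5: issue ADD r3<-Add3 | r0:Add2,r1:Mul1,r2:3,r3:Add3,r4:Add1
c6: stall | r0:Add2,r1:Mul1,r2:3,r3:Add3,r4:Add1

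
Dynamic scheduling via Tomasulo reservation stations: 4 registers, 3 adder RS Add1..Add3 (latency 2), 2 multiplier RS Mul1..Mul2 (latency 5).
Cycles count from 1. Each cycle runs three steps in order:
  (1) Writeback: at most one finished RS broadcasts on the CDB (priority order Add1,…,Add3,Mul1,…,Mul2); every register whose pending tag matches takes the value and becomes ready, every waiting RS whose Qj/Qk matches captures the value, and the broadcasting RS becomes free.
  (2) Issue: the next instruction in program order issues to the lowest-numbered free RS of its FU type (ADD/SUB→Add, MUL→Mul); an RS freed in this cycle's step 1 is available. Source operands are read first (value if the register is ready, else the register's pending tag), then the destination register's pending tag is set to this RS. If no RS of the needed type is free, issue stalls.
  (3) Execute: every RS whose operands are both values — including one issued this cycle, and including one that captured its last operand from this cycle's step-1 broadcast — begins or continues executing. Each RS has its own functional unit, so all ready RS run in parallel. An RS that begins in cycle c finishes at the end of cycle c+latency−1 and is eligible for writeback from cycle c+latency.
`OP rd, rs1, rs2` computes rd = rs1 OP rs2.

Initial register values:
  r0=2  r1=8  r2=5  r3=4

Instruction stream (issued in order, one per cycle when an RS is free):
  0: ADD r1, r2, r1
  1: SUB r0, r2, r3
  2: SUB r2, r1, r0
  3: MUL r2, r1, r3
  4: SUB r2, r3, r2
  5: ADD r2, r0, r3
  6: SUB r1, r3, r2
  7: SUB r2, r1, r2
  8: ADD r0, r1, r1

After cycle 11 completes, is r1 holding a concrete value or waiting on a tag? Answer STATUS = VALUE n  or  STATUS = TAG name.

c1: issue ADD r1<-Add1 | r0:2,r1:Add1,r2:5,r3:4
c2: issue SUB r0<-Add2 | r0:Add2,r1:Add1,r2:5,r3:4
c3: CDB Add1=13; issue SUB r2<-Add1 | r0:Add2,r1:13,r2:Add1,r3:4
c4: CDB Add2=1; issue MUL r2<-Mul1 | r0:1,r1:13,r2:Mul1,r3:4
c5: issue SUB r2<-Add2 | r0:1,r1:13,r2:Add2,r3:4
c6: CDB Add1=12; issue ADD r2<-Add1 | r0:1,r1:13,r2:Add1,r3:4
c7: issue SUB r1<-Add3 | r0:1,r1:Add3,r2:Add1,r3:4
c8: CDB Add1=5; issue SUB r2<-Add1 | r0:1,r1:Add3,r2:Add1,r3:4
c9: CDB Mul1=52; stall | r0:1,r1:Add3,r2:Add1,r3:4
c10: CDB Add3=-1; issue ADD r0<-Add3 | r0:Add3,r1:-1,r2:Add1,r3:4
c11: CDB Add2=-48 | r0:Add3,r1:-1,r2:Add1,r3:4

STATUS = VALUE -1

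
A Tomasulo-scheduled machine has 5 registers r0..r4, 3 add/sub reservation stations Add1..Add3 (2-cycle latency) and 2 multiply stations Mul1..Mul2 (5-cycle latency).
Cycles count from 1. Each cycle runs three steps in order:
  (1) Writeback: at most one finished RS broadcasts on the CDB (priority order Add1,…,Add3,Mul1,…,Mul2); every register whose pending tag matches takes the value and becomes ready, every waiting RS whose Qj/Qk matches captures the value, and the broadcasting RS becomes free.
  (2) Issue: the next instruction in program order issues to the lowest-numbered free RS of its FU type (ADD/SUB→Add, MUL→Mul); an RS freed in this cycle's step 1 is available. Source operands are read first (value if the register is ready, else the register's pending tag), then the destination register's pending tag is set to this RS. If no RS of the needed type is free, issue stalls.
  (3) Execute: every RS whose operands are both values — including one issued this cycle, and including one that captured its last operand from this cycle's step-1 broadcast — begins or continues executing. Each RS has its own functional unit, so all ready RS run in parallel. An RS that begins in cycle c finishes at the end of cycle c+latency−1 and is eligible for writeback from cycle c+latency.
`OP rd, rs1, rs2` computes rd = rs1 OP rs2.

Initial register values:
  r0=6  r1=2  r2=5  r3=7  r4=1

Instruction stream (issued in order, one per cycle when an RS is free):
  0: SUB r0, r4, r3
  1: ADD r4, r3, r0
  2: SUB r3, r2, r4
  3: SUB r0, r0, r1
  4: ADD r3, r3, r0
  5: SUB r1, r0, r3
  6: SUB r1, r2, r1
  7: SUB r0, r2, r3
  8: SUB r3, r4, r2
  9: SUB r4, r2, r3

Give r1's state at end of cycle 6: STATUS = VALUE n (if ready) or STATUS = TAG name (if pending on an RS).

STATUS = TAG Add3

  c1: issue SUB r0<-Add1  regs: r0:Add1,r1:2,r2:5,r3:7,r4:1
  c2: issue ADD r4<-Add2  regs: r0:Add1,r1:2,r2:5,r3:7,r4:Add2
  c3: CDB Add1=-6; issue SUB r3<-Add1  regs: r0:-6,r1:2,r2:5,r3:Add1,r4:Add2
  c4: issue SUB r0<-Add3  regs: r0:Add3,r1:2,r2:5,r3:Add1,r4:Add2
  c5: CDB Add2=1; issue ADD r3<-Add2  regs: r0:Add3,r1:2,r2:5,r3:Add2,r4:1
  c6: CDB Add3=-8; issue SUB r1<-Add3  regs: r0:-8,r1:Add3,r2:5,r3:Add2,r4:1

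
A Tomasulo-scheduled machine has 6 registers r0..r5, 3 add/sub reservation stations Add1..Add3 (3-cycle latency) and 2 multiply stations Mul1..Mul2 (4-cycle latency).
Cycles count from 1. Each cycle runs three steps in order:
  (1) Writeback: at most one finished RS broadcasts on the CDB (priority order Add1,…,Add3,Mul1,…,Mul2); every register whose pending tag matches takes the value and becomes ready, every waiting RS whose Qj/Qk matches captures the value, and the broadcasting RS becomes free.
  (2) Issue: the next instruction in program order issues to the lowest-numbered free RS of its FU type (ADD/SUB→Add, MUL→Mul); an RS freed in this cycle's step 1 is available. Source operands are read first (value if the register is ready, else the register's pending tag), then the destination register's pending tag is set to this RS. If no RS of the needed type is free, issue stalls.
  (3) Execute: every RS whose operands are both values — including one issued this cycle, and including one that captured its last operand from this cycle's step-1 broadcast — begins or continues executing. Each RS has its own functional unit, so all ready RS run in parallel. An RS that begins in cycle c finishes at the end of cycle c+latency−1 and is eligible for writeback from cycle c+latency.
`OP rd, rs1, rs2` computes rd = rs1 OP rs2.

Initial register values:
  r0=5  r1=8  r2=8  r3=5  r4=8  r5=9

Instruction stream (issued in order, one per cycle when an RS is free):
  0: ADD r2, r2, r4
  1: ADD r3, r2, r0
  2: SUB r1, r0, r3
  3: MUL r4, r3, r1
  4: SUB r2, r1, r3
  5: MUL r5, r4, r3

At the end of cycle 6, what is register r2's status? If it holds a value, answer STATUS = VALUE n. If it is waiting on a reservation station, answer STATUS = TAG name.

  c1: issue ADD r2<-Add1  regs: r0:5,r1:8,r2:Add1,r3:5,r4:8,r5:9
  c2: issue ADD r3<-Add2  regs: r0:5,r1:8,r2:Add1,r3:Add2,r4:8,r5:9
  c3: issue SUB r1<-Add3  regs: r0:5,r1:Add3,r2:Add1,r3:Add2,r4:8,r5:9
  c4: CDB Add1=16; issue MUL r4<-Mul1  regs: r0:5,r1:Add3,r2:16,r3:Add2,r4:Mul1,r5:9
  c5: issue SUB r2<-Add1  regs: r0:5,r1:Add3,r2:Add1,r3:Add2,r4:Mul1,r5:9
  c6: issue MUL r5<-Mul2  regs: r0:5,r1:Add3,r2:Add1,r3:Add2,r4:Mul1,r5:Mul2

STATUS = TAG Add1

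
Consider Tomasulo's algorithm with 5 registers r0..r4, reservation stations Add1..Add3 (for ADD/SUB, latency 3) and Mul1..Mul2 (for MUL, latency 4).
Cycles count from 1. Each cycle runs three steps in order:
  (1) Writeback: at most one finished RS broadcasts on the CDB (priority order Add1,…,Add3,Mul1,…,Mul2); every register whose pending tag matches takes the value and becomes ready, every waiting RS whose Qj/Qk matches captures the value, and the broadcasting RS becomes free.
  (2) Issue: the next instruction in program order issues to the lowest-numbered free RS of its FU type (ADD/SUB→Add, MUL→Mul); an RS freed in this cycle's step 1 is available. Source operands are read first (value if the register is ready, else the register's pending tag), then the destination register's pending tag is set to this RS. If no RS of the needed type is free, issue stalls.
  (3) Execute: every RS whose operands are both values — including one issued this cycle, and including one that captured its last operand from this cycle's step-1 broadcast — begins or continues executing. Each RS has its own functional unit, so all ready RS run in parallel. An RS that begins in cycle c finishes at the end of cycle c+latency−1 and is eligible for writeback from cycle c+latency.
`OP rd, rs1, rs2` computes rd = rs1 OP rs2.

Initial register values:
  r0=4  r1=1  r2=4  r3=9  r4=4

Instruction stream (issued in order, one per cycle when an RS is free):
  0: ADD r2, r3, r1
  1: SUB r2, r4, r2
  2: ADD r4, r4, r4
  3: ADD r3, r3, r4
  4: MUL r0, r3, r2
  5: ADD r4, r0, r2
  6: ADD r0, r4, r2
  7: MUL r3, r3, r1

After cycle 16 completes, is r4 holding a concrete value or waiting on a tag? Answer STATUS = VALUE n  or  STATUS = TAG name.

STATUS = VALUE -108

cycle 1: issue ADD r2<-Add1 // r0:4,r1:1,r2:Add1,r3:9,r4:4
cycle 2: issue SUB r2<-Add2 // r0:4,r1:1,r2:Add2,r3:9,r4:4
cycle 3: issue ADD r4<-Add3 // r0:4,r1:1,r2:Add2,r3:9,r4:Add3
cycle 4: CDB Add1=10; issue ADD r3<-Add1 // r0:4,r1:1,r2:Add2,r3:Add1,r4:Add3
cycle 5: issue MUL r0<-Mul1 // r0:Mul1,r1:1,r2:Add2,r3:Add1,r4:Add3
cycle 6: CDB Add3=8; issue ADD r4<-Add3 // r0:Mul1,r1:1,r2:Add2,r3:Add1,r4:Add3
cycle 7: CDB Add2=-6; issue ADD r0<-Add2 // r0:Add2,r1:1,r2:-6,r3:Add1,r4:Add3
cycle 8: issue MUL r3<-Mul2 // r0:Add2,r1:1,r2:-6,r3:Mul2,r4:Add3
cycle 9: CDB Add1=17 // r0:Add2,r1:1,r2:-6,r3:Mul2,r4:Add3
cycle 10: - // r0:Add2,r1:1,r2:-6,r3:Mul2,r4:Add3
cycle 11: - // r0:Add2,r1:1,r2:-6,r3:Mul2,r4:Add3
cycle 12: - // r0:Add2,r1:1,r2:-6,r3:Mul2,r4:Add3
cycle 13: CDB Mul1=-102 // r0:Add2,r1:1,r2:-6,r3:Mul2,r4:Add3
cycle 14: CDB Mul2=17 // r0:Add2,r1:1,r2:-6,r3:17,r4:Add3
cycle 15: - // r0:Add2,r1:1,r2:-6,r3:17,r4:Add3
cycle 16: CDB Add3=-108 // r0:Add2,r1:1,r2:-6,r3:17,r4:-108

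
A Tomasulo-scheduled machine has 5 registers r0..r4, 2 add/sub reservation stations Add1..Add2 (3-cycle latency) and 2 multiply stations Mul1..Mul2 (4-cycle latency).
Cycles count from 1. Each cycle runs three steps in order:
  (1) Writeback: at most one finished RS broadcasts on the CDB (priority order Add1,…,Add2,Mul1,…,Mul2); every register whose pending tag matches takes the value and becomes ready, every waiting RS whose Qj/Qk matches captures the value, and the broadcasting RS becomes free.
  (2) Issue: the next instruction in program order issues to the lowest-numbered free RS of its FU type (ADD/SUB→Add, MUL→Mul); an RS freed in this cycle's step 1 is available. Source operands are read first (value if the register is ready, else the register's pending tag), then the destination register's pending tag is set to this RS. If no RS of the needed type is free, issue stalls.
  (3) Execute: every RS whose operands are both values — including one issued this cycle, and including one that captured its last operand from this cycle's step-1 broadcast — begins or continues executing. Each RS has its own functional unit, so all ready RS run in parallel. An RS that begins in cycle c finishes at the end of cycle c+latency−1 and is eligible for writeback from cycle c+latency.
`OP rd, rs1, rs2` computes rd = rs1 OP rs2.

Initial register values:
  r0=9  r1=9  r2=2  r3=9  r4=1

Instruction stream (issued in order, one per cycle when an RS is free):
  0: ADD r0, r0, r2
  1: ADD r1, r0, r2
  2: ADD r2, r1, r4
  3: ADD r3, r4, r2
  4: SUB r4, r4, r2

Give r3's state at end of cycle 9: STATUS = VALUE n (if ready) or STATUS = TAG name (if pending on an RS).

c1: issue ADD r0<-Add1 | r0:Add1,r1:9,r2:2,r3:9,r4:1
c2: issue ADD r1<-Add2 | r0:Add1,r1:Add2,r2:2,r3:9,r4:1
c3: stall | r0:Add1,r1:Add2,r2:2,r3:9,r4:1
c4: CDB Add1=11; issue ADD r2<-Add1 | r0:11,r1:Add2,r2:Add1,r3:9,r4:1
c5: stall | r0:11,r1:Add2,r2:Add1,r3:9,r4:1
c6: stall | r0:11,r1:Add2,r2:Add1,r3:9,r4:1
c7: CDB Add2=13; issue ADD r3<-Add2 | r0:11,r1:13,r2:Add1,r3:Add2,r4:1
c8: stall | r0:11,r1:13,r2:Add1,r3:Add2,r4:1
c9: stall | r0:11,r1:13,r2:Add1,r3:Add2,r4:1

STATUS = TAG Add2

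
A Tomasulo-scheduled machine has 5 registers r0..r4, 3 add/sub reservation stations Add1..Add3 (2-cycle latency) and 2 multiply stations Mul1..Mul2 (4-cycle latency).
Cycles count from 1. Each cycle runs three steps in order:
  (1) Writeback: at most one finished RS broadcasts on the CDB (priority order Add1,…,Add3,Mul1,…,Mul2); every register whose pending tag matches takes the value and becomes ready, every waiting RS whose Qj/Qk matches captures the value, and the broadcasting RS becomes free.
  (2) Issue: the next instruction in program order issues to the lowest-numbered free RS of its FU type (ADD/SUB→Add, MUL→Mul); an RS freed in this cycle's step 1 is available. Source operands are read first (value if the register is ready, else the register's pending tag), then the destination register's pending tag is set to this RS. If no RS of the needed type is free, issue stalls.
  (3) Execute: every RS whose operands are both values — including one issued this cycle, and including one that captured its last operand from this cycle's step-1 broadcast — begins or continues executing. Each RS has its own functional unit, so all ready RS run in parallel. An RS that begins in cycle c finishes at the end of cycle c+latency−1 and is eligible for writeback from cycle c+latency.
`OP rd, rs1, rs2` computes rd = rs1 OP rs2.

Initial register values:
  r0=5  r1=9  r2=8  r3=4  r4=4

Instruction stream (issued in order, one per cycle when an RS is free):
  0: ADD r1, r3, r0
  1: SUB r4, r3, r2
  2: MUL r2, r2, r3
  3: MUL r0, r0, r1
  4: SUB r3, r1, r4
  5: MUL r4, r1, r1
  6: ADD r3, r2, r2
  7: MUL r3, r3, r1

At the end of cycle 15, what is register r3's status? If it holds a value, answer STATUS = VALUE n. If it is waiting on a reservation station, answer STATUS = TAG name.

cycle 1: issue ADD r1<-Add1 // r0:5,r1:Add1,r2:8,r3:4,r4:4
cycle 2: issue SUB r4<-Add2 // r0:5,r1:Add1,r2:8,r3:4,r4:Add2
cycle 3: CDB Add1=9; issue MUL r2<-Mul1 // r0:5,r1:9,r2:Mul1,r3:4,r4:Add2
cycle 4: CDB Add2=-4; issue MUL r0<-Mul2 // r0:Mul2,r1:9,r2:Mul1,r3:4,r4:-4
cycle 5: issue SUB r3<-Add1 // r0:Mul2,r1:9,r2:Mul1,r3:Add1,r4:-4
cycle 6: stall // r0:Mul2,r1:9,r2:Mul1,r3:Add1,r4:-4
cycle 7: CDB Add1=13; stall // r0:Mul2,r1:9,r2:Mul1,r3:13,r4:-4
cycle 8: CDB Mul1=32; issue MUL r4<-Mul1 // r0:Mul2,r1:9,r2:32,r3:13,r4:Mul1
cycle 9: CDB Mul2=45; issue ADD r3<-Add1 // r0:45,r1:9,r2:32,r3:Add1,r4:Mul1
cycle 10: issue MUL r3<-Mul2 // r0:45,r1:9,r2:32,r3:Mul2,r4:Mul1
cycle 11: CDB Add1=64 // r0:45,r1:9,r2:32,r3:Mul2,r4:Mul1
cycle 12: CDB Mul1=81 // r0:45,r1:9,r2:32,r3:Mul2,r4:81
cycle 13: - // r0:45,r1:9,r2:32,r3:Mul2,r4:81
cycle 14: - // r0:45,r1:9,r2:32,r3:Mul2,r4:81
cycle 15: CDB Mul2=576 // r0:45,r1:9,r2:32,r3:576,r4:81

STATUS = VALUE 576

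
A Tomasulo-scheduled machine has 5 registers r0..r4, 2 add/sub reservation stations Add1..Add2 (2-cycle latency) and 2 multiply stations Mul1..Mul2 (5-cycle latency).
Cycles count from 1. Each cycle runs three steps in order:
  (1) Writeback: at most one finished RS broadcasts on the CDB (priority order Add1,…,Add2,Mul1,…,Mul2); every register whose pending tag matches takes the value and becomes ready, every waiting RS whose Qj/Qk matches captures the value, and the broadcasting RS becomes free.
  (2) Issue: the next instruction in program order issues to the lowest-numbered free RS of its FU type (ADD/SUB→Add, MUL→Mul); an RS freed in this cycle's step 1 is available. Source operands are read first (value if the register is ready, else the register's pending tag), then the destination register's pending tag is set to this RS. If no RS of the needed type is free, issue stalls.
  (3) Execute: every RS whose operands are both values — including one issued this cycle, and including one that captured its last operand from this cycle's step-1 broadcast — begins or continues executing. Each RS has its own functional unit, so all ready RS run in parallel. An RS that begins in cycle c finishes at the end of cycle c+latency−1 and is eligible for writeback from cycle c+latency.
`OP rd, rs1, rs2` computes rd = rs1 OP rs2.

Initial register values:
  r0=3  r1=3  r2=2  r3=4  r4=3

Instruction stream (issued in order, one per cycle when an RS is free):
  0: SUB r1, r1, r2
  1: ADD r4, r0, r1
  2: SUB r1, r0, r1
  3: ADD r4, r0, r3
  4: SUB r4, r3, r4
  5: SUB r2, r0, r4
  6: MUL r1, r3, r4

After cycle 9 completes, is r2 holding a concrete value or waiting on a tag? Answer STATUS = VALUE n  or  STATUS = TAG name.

STATUS = TAG Add1

c1: issue SUB r1<-Add1 | r0:3,r1:Add1,r2:2,r3:4,r4:3
c2: issue ADD r4<-Add2 | r0:3,r1:Add1,r2:2,r3:4,r4:Add2
c3: CDB Add1=1; issue SUB r1<-Add1 | r0:3,r1:Add1,r2:2,r3:4,r4:Add2
c4: stall | r0:3,r1:Add1,r2:2,r3:4,r4:Add2
c5: CDB Add1=2; issue ADD r4<-Add1 | r0:3,r1:2,r2:2,r3:4,r4:Add1
c6: CDB Add2=4; issue SUB r4<-Add2 | r0:3,r1:2,r2:2,r3:4,r4:Add2
c7: CDB Add1=7; issue SUB r2<-Add1 | r0:3,r1:2,r2:Add1,r3:4,r4:Add2
c8: issue MUL r1<-Mul1 | r0:3,r1:Mul1,r2:Add1,r3:4,r4:Add2
c9: CDB Add2=-3 | r0:3,r1:Mul1,r2:Add1,r3:4,r4:-3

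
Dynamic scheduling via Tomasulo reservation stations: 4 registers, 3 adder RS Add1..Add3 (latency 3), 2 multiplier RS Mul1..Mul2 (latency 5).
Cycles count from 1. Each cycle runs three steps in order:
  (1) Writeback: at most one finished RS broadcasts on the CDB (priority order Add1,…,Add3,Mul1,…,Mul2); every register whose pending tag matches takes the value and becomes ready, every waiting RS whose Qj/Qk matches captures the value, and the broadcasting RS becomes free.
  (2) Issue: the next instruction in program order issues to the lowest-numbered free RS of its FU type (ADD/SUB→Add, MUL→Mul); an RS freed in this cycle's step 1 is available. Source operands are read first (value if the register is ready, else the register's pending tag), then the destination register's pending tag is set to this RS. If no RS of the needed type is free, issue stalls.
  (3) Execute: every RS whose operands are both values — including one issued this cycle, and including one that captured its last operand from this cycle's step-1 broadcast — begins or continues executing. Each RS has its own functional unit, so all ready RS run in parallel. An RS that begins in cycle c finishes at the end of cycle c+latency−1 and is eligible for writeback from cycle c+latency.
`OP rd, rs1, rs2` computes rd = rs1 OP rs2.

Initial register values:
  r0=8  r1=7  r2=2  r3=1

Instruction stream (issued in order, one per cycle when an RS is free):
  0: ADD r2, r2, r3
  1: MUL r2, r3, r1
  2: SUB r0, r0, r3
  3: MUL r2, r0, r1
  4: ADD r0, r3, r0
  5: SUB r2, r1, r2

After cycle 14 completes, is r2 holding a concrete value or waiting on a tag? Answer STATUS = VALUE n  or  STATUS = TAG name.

STATUS = VALUE -42

c1: issue ADD r2<-Add1 | r0:8,r1:7,r2:Add1,r3:1
c2: issue MUL r2<-Mul1 | r0:8,r1:7,r2:Mul1,r3:1
c3: issue SUB r0<-Add2 | r0:Add2,r1:7,r2:Mul1,r3:1
c4: CDB Add1=3; issue MUL r2<-Mul2 | r0:Add2,r1:7,r2:Mul2,r3:1
c5: issue ADD r0<-Add1 | r0:Add1,r1:7,r2:Mul2,r3:1
c6: CDB Add2=7; issue SUB r2<-Add2 | r0:Add1,r1:7,r2:Add2,r3:1
c7: CDB Mul1=7 | r0:Add1,r1:7,r2:Add2,r3:1
c8: - | r0:Add1,r1:7,r2:Add2,r3:1
c9: CDB Add1=8 | r0:8,r1:7,r2:Add2,r3:1
c10: - | r0:8,r1:7,r2:Add2,r3:1
c11: CDB Mul2=49 | r0:8,r1:7,r2:Add2,r3:1
c12: - | r0:8,r1:7,r2:Add2,r3:1
c13: - | r0:8,r1:7,r2:Add2,r3:1
c14: CDB Add2=-42 | r0:8,r1:7,r2:-42,r3:1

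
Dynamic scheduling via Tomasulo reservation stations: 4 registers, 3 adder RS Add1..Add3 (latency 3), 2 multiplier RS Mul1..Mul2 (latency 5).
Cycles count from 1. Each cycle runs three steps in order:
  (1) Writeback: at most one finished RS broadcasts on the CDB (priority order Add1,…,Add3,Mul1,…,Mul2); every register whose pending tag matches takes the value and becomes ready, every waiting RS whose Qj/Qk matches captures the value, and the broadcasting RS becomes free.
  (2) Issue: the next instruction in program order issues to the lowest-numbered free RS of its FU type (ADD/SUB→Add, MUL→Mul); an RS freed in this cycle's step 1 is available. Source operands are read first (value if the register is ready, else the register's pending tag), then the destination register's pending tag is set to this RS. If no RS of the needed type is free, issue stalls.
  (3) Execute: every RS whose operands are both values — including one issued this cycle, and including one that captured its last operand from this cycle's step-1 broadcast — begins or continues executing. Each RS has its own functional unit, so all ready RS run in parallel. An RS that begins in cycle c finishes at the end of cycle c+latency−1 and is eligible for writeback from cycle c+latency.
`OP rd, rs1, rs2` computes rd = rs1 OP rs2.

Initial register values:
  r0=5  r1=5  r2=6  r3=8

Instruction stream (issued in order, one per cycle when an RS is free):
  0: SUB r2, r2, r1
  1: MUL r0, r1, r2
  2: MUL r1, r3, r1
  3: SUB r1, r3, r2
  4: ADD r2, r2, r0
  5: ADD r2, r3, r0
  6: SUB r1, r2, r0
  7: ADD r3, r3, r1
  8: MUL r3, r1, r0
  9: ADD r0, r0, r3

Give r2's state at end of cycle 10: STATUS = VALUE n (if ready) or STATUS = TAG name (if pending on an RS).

  c1: issue SUB r2<-Add1  regs: r0:5,r1:5,r2:Add1,r3:8
  c2: issue MUL r0<-Mul1  regs: r0:Mul1,r1:5,r2:Add1,r3:8
  c3: issue MUL r1<-Mul2  regs: r0:Mul1,r1:Mul2,r2:Add1,r3:8
  c4: CDB Add1=1; issue SUB r1<-Add1  regs: r0:Mul1,r1:Add1,r2:1,r3:8
  c5: issue ADD r2<-Add2  regs: r0:Mul1,r1:Add1,r2:Add2,r3:8
  c6: issue ADD r2<-Add3  regs: r0:Mul1,r1:Add1,r2:Add3,r3:8
  c7: CDB Add1=7; issue SUB r1<-Add1  regs: r0:Mul1,r1:Add1,r2:Add3,r3:8
  c8: CDB Mul2=40; stall  regs: r0:Mul1,r1:Add1,r2:Add3,r3:8
  c9: CDB Mul1=5; stall  regs: r0:5,r1:Add1,r2:Add3,r3:8
  c10: stall  regs: r0:5,r1:Add1,r2:Add3,r3:8

STATUS = TAG Add3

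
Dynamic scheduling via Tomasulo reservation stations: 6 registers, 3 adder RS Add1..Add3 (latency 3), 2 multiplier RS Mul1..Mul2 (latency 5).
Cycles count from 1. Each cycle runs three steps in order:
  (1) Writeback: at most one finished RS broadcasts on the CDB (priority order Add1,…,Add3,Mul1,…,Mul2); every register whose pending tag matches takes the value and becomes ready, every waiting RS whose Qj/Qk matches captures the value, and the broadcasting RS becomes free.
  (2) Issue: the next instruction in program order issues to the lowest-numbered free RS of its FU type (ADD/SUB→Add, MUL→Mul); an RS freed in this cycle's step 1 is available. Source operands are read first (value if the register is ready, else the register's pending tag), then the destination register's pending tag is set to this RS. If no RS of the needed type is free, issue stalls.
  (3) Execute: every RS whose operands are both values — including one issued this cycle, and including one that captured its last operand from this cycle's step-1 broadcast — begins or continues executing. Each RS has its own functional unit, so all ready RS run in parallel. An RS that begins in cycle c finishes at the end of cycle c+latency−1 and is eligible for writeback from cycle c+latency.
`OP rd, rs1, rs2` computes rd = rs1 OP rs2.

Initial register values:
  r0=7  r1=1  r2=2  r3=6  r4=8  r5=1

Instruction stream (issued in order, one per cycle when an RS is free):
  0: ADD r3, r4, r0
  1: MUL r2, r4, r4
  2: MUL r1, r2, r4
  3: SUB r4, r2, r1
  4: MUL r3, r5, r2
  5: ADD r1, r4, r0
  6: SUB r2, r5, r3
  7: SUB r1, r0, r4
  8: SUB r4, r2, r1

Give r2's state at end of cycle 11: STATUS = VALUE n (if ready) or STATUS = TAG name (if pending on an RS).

STATUS = TAG Add3

c1: issue ADD r3<-Add1 | r0:7,r1:1,r2:2,r3:Add1,r4:8,r5:1
c2: issue MUL r2<-Mul1 | r0:7,r1:1,r2:Mul1,r3:Add1,r4:8,r5:1
c3: issue MUL r1<-Mul2 | r0:7,r1:Mul2,r2:Mul1,r3:Add1,r4:8,r5:1
c4: CDB Add1=15; issue SUB r4<-Add1 | r0:7,r1:Mul2,r2:Mul1,r3:15,r4:Add1,r5:1
c5: stall | r0:7,r1:Mul2,r2:Mul1,r3:15,r4:Add1,r5:1
c6: stall | r0:7,r1:Mul2,r2:Mul1,r3:15,r4:Add1,r5:1
c7: CDB Mul1=64; issue MUL r3<-Mul1 | r0:7,r1:Mul2,r2:64,r3:Mul1,r4:Add1,r5:1
c8: issue ADD r1<-Add2 | r0:7,r1:Add2,r2:64,r3:Mul1,r4:Add1,r5:1
c9: issue SUB r2<-Add3 | r0:7,r1:Add2,r2:Add3,r3:Mul1,r4:Add1,r5:1
c10: stall | r0:7,r1:Add2,r2:Add3,r3:Mul1,r4:Add1,r5:1
c11: stall | r0:7,r1:Add2,r2:Add3,r3:Mul1,r4:Add1,r5:1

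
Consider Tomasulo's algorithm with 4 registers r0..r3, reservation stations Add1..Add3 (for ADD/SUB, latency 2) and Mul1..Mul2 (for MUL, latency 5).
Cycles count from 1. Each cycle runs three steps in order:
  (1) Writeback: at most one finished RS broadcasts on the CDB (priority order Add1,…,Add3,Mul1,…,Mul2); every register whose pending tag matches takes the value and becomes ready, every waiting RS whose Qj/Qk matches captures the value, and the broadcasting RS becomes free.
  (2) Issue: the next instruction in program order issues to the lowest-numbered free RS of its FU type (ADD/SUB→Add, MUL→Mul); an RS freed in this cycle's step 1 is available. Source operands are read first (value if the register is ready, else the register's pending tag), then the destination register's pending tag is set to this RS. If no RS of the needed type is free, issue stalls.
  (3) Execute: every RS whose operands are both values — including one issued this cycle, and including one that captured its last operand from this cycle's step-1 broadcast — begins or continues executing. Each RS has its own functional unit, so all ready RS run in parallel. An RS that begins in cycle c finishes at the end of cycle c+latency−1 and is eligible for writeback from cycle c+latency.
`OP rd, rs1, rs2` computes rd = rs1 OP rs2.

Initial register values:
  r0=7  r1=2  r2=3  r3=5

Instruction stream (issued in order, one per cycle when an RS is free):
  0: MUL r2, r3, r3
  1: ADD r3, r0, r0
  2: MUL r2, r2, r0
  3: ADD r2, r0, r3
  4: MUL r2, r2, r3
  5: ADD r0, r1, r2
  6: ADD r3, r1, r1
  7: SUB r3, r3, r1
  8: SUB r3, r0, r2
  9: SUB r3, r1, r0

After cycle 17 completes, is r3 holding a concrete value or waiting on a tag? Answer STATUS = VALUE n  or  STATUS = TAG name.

STATUS = VALUE -294

c1: issue MUL r2<-Mul1 | r0:7,r1:2,r2:Mul1,r3:5
c2: issue ADD r3<-Add1 | r0:7,r1:2,r2:Mul1,r3:Add1
c3: issue MUL r2<-Mul2 | r0:7,r1:2,r2:Mul2,r3:Add1
c4: CDB Add1=14; issue ADD r2<-Add1 | r0:7,r1:2,r2:Add1,r3:14
c5: stall | r0:7,r1:2,r2:Add1,r3:14
c6: CDB Add1=21; stall | r0:7,r1:2,r2:21,r3:14
c7: CDB Mul1=25; issue MUL r2<-Mul1 | r0:7,r1:2,r2:Mul1,r3:14
c8: issue ADD r0<-Add1 | r0:Add1,r1:2,r2:Mul1,r3:14
c9: issue ADD r3<-Add2 | r0:Add1,r1:2,r2:Mul1,r3:Add2
c10: issue SUB r3<-Add3 | r0:Add1,r1:2,r2:Mul1,r3:Add3
c11: CDB Add2=4; issue SUB r3<-Add2 | r0:Add1,r1:2,r2:Mul1,r3:Add2
c12: CDB Mul1=294; stall | r0:Add1,r1:2,r2:294,r3:Add2
c13: CDB Add3=2; issue SUB r3<-Add3 | r0:Add1,r1:2,r2:294,r3:Add3
c14: CDB Add1=296 | r0:296,r1:2,r2:294,r3:Add3
c15: CDB Mul2=175 | r0:296,r1:2,r2:294,r3:Add3
c16: CDB Add2=2 | r0:296,r1:2,r2:294,r3:Add3
c17: CDB Add3=-294 | r0:296,r1:2,r2:294,r3:-294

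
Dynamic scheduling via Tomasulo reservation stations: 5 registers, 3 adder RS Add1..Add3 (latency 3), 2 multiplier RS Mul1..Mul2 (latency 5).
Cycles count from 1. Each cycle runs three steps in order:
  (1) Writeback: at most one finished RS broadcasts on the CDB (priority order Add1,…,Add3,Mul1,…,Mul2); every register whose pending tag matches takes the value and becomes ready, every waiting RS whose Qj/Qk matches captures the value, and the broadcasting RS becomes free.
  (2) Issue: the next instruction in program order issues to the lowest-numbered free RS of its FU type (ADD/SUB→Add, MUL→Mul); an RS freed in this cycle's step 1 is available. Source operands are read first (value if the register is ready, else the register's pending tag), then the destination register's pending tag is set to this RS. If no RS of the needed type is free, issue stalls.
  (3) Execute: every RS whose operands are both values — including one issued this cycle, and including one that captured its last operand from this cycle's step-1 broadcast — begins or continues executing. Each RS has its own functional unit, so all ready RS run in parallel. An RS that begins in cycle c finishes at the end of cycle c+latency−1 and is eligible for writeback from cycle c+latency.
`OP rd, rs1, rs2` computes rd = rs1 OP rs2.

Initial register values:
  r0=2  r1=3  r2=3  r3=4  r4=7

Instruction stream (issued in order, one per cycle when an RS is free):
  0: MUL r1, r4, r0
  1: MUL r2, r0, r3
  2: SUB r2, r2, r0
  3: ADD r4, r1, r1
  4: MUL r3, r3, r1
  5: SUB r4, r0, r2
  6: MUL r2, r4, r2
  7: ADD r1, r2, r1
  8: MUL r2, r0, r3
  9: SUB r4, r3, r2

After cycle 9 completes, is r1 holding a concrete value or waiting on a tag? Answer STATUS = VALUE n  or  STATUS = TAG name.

STATUS = TAG Add2

cycle 1: issue MUL r1<-Mul1 // r0:2,r1:Mul1,r2:3,r3:4,r4:7
cycle 2: issue MUL r2<-Mul2 // r0:2,r1:Mul1,r2:Mul2,r3:4,r4:7
cycle 3: issue SUB r2<-Add1 // r0:2,r1:Mul1,r2:Add1,r3:4,r4:7
cycle 4: issue ADD r4<-Add2 // r0:2,r1:Mul1,r2:Add1,r3:4,r4:Add2
cycle 5: stall // r0:2,r1:Mul1,r2:Add1,r3:4,r4:Add2
cycle 6: CDB Mul1=14; issue MUL r3<-Mul1 // r0:2,r1:14,r2:Add1,r3:Mul1,r4:Add2
cycle 7: CDB Mul2=8; issue SUB r4<-Add3 // r0:2,r1:14,r2:Add1,r3:Mul1,r4:Add3
cycle 8: issue MUL r2<-Mul2 // r0:2,r1:14,r2:Mul2,r3:Mul1,r4:Add3
cycle 9: CDB Add2=28; issue ADD r1<-Add2 // r0:2,r1:Add2,r2:Mul2,r3:Mul1,r4:Add3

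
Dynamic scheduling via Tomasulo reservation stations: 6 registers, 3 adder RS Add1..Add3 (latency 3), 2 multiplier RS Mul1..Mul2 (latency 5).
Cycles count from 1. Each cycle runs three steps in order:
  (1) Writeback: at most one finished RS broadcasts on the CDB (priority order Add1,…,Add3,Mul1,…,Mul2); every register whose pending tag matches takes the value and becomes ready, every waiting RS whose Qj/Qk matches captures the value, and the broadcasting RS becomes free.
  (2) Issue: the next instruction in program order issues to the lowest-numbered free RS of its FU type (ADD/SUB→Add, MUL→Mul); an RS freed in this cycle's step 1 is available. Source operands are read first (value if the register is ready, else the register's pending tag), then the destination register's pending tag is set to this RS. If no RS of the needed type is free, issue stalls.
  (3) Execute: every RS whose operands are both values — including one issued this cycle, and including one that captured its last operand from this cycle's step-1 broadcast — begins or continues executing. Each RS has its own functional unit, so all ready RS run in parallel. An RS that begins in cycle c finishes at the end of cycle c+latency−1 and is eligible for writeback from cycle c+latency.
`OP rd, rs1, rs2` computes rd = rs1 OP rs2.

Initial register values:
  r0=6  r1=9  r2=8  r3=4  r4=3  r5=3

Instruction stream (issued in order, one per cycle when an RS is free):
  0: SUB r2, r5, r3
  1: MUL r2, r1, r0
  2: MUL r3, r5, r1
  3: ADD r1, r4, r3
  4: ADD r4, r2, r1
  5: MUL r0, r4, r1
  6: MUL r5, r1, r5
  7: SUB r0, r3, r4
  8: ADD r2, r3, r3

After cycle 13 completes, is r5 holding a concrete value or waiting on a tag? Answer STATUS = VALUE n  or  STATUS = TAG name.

STATUS = TAG Mul2

cycle 1: issue SUB r2<-Add1 // r0:6,r1:9,r2:Add1,r3:4,r4:3,r5:3
cycle 2: issue MUL r2<-Mul1 // r0:6,r1:9,r2:Mul1,r3:4,r4:3,r5:3
cycle 3: issue MUL r3<-Mul2 // r0:6,r1:9,r2:Mul1,r3:Mul2,r4:3,r5:3
cycle 4: CDB Add1=-1; issue ADD r1<-Add1 // r0:6,r1:Add1,r2:Mul1,r3:Mul2,r4:3,r5:3
cycle 5: issue ADD r4<-Add2 // r0:6,r1:Add1,r2:Mul1,r3:Mul2,r4:Add2,r5:3
cycle 6: stall // r0:6,r1:Add1,r2:Mul1,r3:Mul2,r4:Add2,r5:3
cycle 7: CDB Mul1=54; issue MUL r0<-Mul1 // r0:Mul1,r1:Add1,r2:54,r3:Mul2,r4:Add2,r5:3
cycle 8: CDB Mul2=27; issue MUL r5<-Mul2 // r0:Mul1,r1:Add1,r2:54,r3:27,r4:Add2,r5:Mul2
cycle 9: issue SUB r0<-Add3 // r0:Add3,r1:Add1,r2:54,r3:27,r4:Add2,r5:Mul2
cycle 10: stall // r0:Add3,r1:Add1,r2:54,r3:27,r4:Add2,r5:Mul2
cycle 11: CDB Add1=30; issue ADD r2<-Add1 // r0:Add3,r1:30,r2:Add1,r3:27,r4:Add2,r5:Mul2
cycle 12: - // r0:Add3,r1:30,r2:Add1,r3:27,r4:Add2,r5:Mul2
cycle 13: - // r0:Add3,r1:30,r2:Add1,r3:27,r4:Add2,r5:Mul2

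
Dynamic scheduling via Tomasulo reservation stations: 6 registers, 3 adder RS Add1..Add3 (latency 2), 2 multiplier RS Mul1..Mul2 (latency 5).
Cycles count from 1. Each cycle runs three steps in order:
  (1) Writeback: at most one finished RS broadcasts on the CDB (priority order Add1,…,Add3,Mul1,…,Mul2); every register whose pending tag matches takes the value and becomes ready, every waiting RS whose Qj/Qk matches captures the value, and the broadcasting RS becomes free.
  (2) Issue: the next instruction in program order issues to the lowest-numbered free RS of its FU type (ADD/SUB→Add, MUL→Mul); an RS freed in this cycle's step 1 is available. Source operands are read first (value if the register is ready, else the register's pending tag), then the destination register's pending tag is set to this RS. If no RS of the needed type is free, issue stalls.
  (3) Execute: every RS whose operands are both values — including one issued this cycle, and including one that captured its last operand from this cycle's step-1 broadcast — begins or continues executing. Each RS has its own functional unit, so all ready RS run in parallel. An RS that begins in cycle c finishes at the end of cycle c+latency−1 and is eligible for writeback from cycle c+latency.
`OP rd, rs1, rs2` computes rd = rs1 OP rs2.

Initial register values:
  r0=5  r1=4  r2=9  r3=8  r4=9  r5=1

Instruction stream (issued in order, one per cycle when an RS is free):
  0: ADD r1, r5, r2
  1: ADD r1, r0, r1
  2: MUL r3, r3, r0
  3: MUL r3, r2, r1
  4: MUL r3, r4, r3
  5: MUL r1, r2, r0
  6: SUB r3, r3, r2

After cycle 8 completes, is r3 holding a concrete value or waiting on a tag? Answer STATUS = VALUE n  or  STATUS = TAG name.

STATUS = TAG Mul1

c1: issue ADD r1<-Add1 | r0:5,r1:Add1,r2:9,r3:8,r4:9,r5:1
c2: issue ADD r1<-Add2 | r0:5,r1:Add2,r2:9,r3:8,r4:9,r5:1
c3: CDB Add1=10; issue MUL r3<-Mul1 | r0:5,r1:Add2,r2:9,r3:Mul1,r4:9,r5:1
c4: issue MUL r3<-Mul2 | r0:5,r1:Add2,r2:9,r3:Mul2,r4:9,r5:1
c5: CDB Add2=15; stall | r0:5,r1:15,r2:9,r3:Mul2,r4:9,r5:1
c6: stall | r0:5,r1:15,r2:9,r3:Mul2,r4:9,r5:1
c7: stall | r0:5,r1:15,r2:9,r3:Mul2,r4:9,r5:1
c8: CDB Mul1=40; issue MUL r3<-Mul1 | r0:5,r1:15,r2:9,r3:Mul1,r4:9,r5:1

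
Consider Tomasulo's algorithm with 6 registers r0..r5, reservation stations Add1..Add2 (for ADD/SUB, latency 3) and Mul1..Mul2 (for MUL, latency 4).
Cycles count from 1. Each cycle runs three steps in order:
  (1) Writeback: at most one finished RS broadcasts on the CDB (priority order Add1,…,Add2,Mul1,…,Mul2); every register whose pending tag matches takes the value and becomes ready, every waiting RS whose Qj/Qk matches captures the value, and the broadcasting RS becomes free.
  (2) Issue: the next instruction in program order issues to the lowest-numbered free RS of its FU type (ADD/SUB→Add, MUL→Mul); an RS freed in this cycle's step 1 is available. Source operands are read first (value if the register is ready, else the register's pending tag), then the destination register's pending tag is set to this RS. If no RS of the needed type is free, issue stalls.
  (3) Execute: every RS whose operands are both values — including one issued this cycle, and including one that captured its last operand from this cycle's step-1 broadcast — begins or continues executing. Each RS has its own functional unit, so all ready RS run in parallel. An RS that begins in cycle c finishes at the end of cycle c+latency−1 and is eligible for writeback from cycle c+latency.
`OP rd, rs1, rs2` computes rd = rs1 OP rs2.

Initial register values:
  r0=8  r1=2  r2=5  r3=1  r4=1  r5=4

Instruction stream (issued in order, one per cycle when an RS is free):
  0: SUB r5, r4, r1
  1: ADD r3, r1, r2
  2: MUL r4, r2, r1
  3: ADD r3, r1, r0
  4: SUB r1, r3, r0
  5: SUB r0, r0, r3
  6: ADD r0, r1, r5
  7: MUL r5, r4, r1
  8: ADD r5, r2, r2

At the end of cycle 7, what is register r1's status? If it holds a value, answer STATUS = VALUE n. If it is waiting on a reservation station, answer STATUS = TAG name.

  c1: issue SUB r5<-Add1  regs: r0:8,r1:2,r2:5,r3:1,r4:1,r5:Add1
  c2: issue ADD r3<-Add2  regs: r0:8,r1:2,r2:5,r3:Add2,r4:1,r5:Add1
  c3: issue MUL r4<-Mul1  regs: r0:8,r1:2,r2:5,r3:Add2,r4:Mul1,r5:Add1
  c4: CDB Add1=-1; issue ADD r3<-Add1  regs: r0:8,r1:2,r2:5,r3:Add1,r4:Mul1,r5:-1
  c5: CDB Add2=7; issue SUB r1<-Add2  regs: r0:8,r1:Add2,r2:5,r3:Add1,r4:Mul1,r5:-1
  c6: stall  regs: r0:8,r1:Add2,r2:5,r3:Add1,r4:Mul1,r5:-1
  c7: CDB Add1=10; issue SUB r0<-Add1  regs: r0:Add1,r1:Add2,r2:5,r3:10,r4:Mul1,r5:-1

STATUS = TAG Add2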